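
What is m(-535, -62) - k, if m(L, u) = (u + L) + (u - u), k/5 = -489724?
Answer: 2448023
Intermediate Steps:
k = -2448620 (k = 5*(-489724) = -2448620)
m(L, u) = L + u (m(L, u) = (L + u) + 0 = L + u)
m(-535, -62) - k = (-535 - 62) - 1*(-2448620) = -597 + 2448620 = 2448023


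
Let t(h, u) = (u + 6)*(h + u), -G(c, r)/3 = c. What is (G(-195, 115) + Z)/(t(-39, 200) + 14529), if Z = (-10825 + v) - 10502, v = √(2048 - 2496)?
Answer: -20742/47695 + 8*I*√7/47695 ≈ -0.43489 + 0.00044378*I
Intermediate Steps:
G(c, r) = -3*c
v = 8*I*√7 (v = √(-448) = 8*I*√7 ≈ 21.166*I)
t(h, u) = (6 + u)*(h + u)
Z = -21327 + 8*I*√7 (Z = (-10825 + 8*I*√7) - 10502 = -21327 + 8*I*√7 ≈ -21327.0 + 21.166*I)
(G(-195, 115) + Z)/(t(-39, 200) + 14529) = (-3*(-195) + (-21327 + 8*I*√7))/((200² + 6*(-39) + 6*200 - 39*200) + 14529) = (585 + (-21327 + 8*I*√7))/((40000 - 234 + 1200 - 7800) + 14529) = (-20742 + 8*I*√7)/(33166 + 14529) = (-20742 + 8*I*√7)/47695 = (-20742 + 8*I*√7)*(1/47695) = -20742/47695 + 8*I*√7/47695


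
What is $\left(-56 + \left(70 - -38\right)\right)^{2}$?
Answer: $2704$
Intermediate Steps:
$\left(-56 + \left(70 - -38\right)\right)^{2} = \left(-56 + \left(70 + 38\right)\right)^{2} = \left(-56 + 108\right)^{2} = 52^{2} = 2704$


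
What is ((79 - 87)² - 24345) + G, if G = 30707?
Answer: 6426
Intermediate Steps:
((79 - 87)² - 24345) + G = ((79 - 87)² - 24345) + 30707 = ((-8)² - 24345) + 30707 = (64 - 24345) + 30707 = -24281 + 30707 = 6426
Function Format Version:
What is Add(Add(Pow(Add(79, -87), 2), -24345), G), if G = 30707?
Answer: 6426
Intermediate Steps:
Add(Add(Pow(Add(79, -87), 2), -24345), G) = Add(Add(Pow(Add(79, -87), 2), -24345), 30707) = Add(Add(Pow(-8, 2), -24345), 30707) = Add(Add(64, -24345), 30707) = Add(-24281, 30707) = 6426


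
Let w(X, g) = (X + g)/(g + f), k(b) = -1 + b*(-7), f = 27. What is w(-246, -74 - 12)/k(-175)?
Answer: 83/18054 ≈ 0.0045973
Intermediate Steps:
k(b) = -1 - 7*b
w(X, g) = (X + g)/(27 + g) (w(X, g) = (X + g)/(g + 27) = (X + g)/(27 + g))
w(-246, -74 - 12)/k(-175) = ((-246 + (-74 - 12))/(27 + (-74 - 12)))/(-1 - 7*(-175)) = ((-246 - 86)/(27 - 86))/(-1 + 1225) = (-332/(-59))/1224 = -1/59*(-332)*(1/1224) = (332/59)*(1/1224) = 83/18054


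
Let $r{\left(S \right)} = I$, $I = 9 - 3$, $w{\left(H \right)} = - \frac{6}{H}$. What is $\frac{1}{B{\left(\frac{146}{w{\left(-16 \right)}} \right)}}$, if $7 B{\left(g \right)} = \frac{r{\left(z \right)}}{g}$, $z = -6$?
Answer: $\frac{4088}{9} \approx 454.22$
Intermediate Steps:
$I = 6$ ($I = 9 - 3 = 6$)
$r{\left(S \right)} = 6$
$B{\left(g \right)} = \frac{6}{7 g}$ ($B{\left(g \right)} = \frac{6 \frac{1}{g}}{7} = \frac{6}{7 g}$)
$\frac{1}{B{\left(\frac{146}{w{\left(-16 \right)}} \right)}} = \frac{1}{\frac{6}{7} \frac{1}{146 \frac{1}{\left(-6\right) \frac{1}{-16}}}} = \frac{1}{\frac{6}{7} \frac{1}{146 \frac{1}{\left(-6\right) \left(- \frac{1}{16}\right)}}} = \frac{1}{\frac{6}{7} \frac{1}{146 \frac{1}{\frac{3}{8}}}} = \frac{1}{\frac{6}{7} \frac{1}{146 \cdot \frac{8}{3}}} = \frac{1}{\frac{6}{7} \frac{1}{\frac{1168}{3}}} = \frac{1}{\frac{6}{7} \cdot \frac{3}{1168}} = \frac{1}{\frac{9}{4088}} = \frac{4088}{9}$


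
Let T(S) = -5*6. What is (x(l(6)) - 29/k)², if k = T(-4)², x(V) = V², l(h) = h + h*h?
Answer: 2520381680041/810000 ≈ 3.1116e+6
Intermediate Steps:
l(h) = h + h²
T(S) = -30
k = 900 (k = (-30)² = 900)
(x(l(6)) - 29/k)² = ((6*(1 + 6))² - 29/900)² = ((6*7)² - 29*1/900)² = (42² - 29/900)² = (1764 - 29/900)² = (1587571/900)² = 2520381680041/810000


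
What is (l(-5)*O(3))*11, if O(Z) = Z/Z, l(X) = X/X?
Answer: 11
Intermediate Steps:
l(X) = 1
O(Z) = 1
(l(-5)*O(3))*11 = (1*1)*11 = 1*11 = 11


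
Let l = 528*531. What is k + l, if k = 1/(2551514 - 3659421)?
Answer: 310621669775/1107907 ≈ 2.8037e+5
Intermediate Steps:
l = 280368
k = -1/1107907 (k = 1/(-1107907) = -1/1107907 ≈ -9.0260e-7)
k + l = -1/1107907 + 280368 = 310621669775/1107907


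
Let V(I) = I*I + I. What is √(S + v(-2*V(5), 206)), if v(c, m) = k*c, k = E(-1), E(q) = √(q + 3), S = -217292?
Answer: 2*√(-54323 - 15*√2) ≈ 466.24*I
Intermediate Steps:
V(I) = I + I² (V(I) = I² + I = I + I²)
E(q) = √(3 + q)
k = √2 (k = √(3 - 1) = √2 ≈ 1.4142)
v(c, m) = c*√2 (v(c, m) = √2*c = c*√2)
√(S + v(-2*V(5), 206)) = √(-217292 + (-10*(1 + 5))*√2) = √(-217292 + (-10*6)*√2) = √(-217292 + (-2*30)*√2) = √(-217292 - 60*√2)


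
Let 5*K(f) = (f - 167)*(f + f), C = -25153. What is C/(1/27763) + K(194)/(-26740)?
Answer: -23341437553694/33425 ≈ -6.9832e+8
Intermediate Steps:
K(f) = 2*f*(-167 + f)/5 (K(f) = ((f - 167)*(f + f))/5 = ((-167 + f)*(2*f))/5 = (2*f*(-167 + f))/5 = 2*f*(-167 + f)/5)
C/(1/27763) + K(194)/(-26740) = -25153/(1/27763) + ((⅖)*194*(-167 + 194))/(-26740) = -25153/1/27763 + ((⅖)*194*27)*(-1/26740) = -25153*27763 + (10476/5)*(-1/26740) = -698322739 - 2619/33425 = -23341437553694/33425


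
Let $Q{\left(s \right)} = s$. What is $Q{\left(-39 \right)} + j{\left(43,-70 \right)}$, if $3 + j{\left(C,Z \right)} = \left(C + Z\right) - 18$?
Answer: $-87$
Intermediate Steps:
$j{\left(C,Z \right)} = -21 + C + Z$ ($j{\left(C,Z \right)} = -3 - \left(18 - C - Z\right) = -3 + \left(-18 + C + Z\right) = -21 + C + Z$)
$Q{\left(-39 \right)} + j{\left(43,-70 \right)} = -39 - 48 = -87$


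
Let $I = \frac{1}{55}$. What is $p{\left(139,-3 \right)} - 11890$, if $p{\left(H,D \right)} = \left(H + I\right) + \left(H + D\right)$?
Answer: $- \frac{638824}{55} \approx -11615.0$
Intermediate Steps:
$I = \frac{1}{55} \approx 0.018182$
$p{\left(H,D \right)} = \frac{1}{55} + D + 2 H$ ($p{\left(H,D \right)} = \left(H + \frac{1}{55}\right) + \left(H + D\right) = \left(\frac{1}{55} + H\right) + \left(D + H\right) = \frac{1}{55} + D + 2 H$)
$p{\left(139,-3 \right)} - 11890 = \left(\frac{1}{55} - 3 + 2 \cdot 139\right) - 11890 = \left(\frac{1}{55} - 3 + 278\right) - 11890 = \frac{15126}{55} - 11890 = - \frac{638824}{55}$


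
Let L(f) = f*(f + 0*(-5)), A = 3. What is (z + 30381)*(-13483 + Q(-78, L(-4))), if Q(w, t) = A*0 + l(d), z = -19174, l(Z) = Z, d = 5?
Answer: -151047946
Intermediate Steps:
L(f) = f**2 (L(f) = f*(f + 0) = f*f = f**2)
Q(w, t) = 5 (Q(w, t) = 3*0 + 5 = 0 + 5 = 5)
(z + 30381)*(-13483 + Q(-78, L(-4))) = (-19174 + 30381)*(-13483 + 5) = 11207*(-13478) = -151047946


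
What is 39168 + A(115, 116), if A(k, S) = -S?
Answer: 39052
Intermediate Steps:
39168 + A(115, 116) = 39168 - 1*116 = 39168 - 116 = 39052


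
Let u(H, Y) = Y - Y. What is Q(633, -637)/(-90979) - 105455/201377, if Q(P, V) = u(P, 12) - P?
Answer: -9466718804/18321078083 ≈ -0.51671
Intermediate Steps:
u(H, Y) = 0
Q(P, V) = -P (Q(P, V) = 0 - P = -P)
Q(633, -637)/(-90979) - 105455/201377 = -1*633/(-90979) - 105455/201377 = -633*(-1/90979) - 105455*1/201377 = 633/90979 - 105455/201377 = -9466718804/18321078083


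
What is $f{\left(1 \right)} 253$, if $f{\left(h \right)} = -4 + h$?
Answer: $-759$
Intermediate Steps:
$f{\left(1 \right)} 253 = \left(-4 + 1\right) 253 = \left(-3\right) 253 = -759$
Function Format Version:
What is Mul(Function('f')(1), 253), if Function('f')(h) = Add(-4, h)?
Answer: -759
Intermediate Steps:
Mul(Function('f')(1), 253) = Mul(Add(-4, 1), 253) = Mul(-3, 253) = -759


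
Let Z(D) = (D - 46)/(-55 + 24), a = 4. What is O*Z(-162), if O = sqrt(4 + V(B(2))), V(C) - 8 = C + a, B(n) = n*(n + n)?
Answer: 416*sqrt(6)/31 ≈ 32.871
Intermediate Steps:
B(n) = 2*n**2 (B(n) = n*(2*n) = 2*n**2)
V(C) = 12 + C (V(C) = 8 + (C + 4) = 8 + (4 + C) = 12 + C)
O = 2*sqrt(6) (O = sqrt(4 + (12 + 2*2**2)) = sqrt(4 + (12 + 2*4)) = sqrt(4 + (12 + 8)) = sqrt(4 + 20) = sqrt(24) = 2*sqrt(6) ≈ 4.8990)
Z(D) = 46/31 - D/31 (Z(D) = (-46 + D)/(-31) = (-46 + D)*(-1/31) = 46/31 - D/31)
O*Z(-162) = (2*sqrt(6))*(46/31 - 1/31*(-162)) = (2*sqrt(6))*(46/31 + 162/31) = (2*sqrt(6))*(208/31) = 416*sqrt(6)/31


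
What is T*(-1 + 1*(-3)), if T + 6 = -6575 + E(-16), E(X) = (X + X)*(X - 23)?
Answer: 21332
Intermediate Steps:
E(X) = 2*X*(-23 + X) (E(X) = (2*X)*(-23 + X) = 2*X*(-23 + X))
T = -5333 (T = -6 + (-6575 + 2*(-16)*(-23 - 16)) = -6 + (-6575 + 2*(-16)*(-39)) = -6 + (-6575 + 1248) = -6 - 5327 = -5333)
T*(-1 + 1*(-3)) = -5333*(-1 + 1*(-3)) = -5333*(-1 - 3) = -5333*(-4) = 21332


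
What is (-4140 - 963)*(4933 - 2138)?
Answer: -14262885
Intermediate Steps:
(-4140 - 963)*(4933 - 2138) = -5103*2795 = -14262885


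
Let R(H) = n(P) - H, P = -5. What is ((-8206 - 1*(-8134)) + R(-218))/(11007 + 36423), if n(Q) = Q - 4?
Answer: 137/47430 ≈ 0.0028885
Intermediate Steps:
n(Q) = -4 + Q
R(H) = -9 - H (R(H) = (-4 - 5) - H = -9 - H)
((-8206 - 1*(-8134)) + R(-218))/(11007 + 36423) = ((-8206 - 1*(-8134)) + (-9 - 1*(-218)))/(11007 + 36423) = ((-8206 + 8134) + (-9 + 218))/47430 = (-72 + 209)*(1/47430) = 137*(1/47430) = 137/47430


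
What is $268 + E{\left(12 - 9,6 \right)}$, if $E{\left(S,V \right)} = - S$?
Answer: $265$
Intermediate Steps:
$268 + E{\left(12 - 9,6 \right)} = 268 - \left(12 - 9\right) = 268 - 3 = 265$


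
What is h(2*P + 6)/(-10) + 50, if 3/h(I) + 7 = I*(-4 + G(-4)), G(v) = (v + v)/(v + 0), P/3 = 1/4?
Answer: 11003/220 ≈ 50.014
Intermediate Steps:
P = ¾ (P = 3/4 = 3*(¼) = ¾ ≈ 0.75000)
G(v) = 2 (G(v) = (2*v)/v = 2)
h(I) = 3/(-7 - 2*I) (h(I) = 3/(-7 + I*(-4 + 2)) = 3/(-7 + I*(-2)) = 3/(-7 - 2*I))
h(2*P + 6)/(-10) + 50 = (-3/(7 + 2*(2*(¾) + 6)))/(-10) + 50 = -(-3)/(10*(7 + 2*(3/2 + 6))) + 50 = -(-3)/(10*(7 + 2*(15/2))) + 50 = -(-3)/(10*(7 + 15)) + 50 = -(-3)/(10*22) + 50 = -⅒*(-3/22) + 50 = 3/220 + 50 = 11003/220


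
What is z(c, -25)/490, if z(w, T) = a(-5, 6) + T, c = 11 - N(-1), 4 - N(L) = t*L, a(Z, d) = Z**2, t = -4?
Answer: 0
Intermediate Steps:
N(L) = 4 + 4*L (N(L) = 4 - (-4)*L = 4 + 4*L)
c = 11 (c = 11 - (4 + 4*(-1)) = 11 - (4 - 4) = 11 - 1*0 = 11 + 0 = 11)
z(w, T) = 25 + T (z(w, T) = (-5)**2 + T = 25 + T)
z(c, -25)/490 = (25 - 25)/490 = 0*(1/490) = 0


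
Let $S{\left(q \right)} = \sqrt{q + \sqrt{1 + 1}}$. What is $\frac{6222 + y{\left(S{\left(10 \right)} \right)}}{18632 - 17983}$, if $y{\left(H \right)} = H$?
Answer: $\frac{6222}{649} + \frac{\sqrt{10 + \sqrt{2}}}{649} \approx 9.5923$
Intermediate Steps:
$S{\left(q \right)} = \sqrt{q + \sqrt{2}}$
$\frac{6222 + y{\left(S{\left(10 \right)} \right)}}{18632 - 17983} = \frac{6222 + \sqrt{10 + \sqrt{2}}}{18632 - 17983} = \frac{6222 + \sqrt{10 + \sqrt{2}}}{649} = \left(6222 + \sqrt{10 + \sqrt{2}}\right) \frac{1}{649} = \frac{6222}{649} + \frac{\sqrt{10 + \sqrt{2}}}{649}$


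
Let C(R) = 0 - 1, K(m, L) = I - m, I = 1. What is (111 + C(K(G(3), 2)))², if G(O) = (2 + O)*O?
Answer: 12100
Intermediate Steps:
G(O) = O*(2 + O)
K(m, L) = 1 - m
C(R) = -1
(111 + C(K(G(3), 2)))² = (111 - 1)² = 110² = 12100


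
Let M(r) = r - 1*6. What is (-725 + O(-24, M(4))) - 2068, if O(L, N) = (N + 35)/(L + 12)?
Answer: -11183/4 ≈ -2795.8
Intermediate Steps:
M(r) = -6 + r (M(r) = r - 6 = -6 + r)
O(L, N) = (35 + N)/(12 + L)
(-725 + O(-24, M(4))) - 2068 = (-725 + (35 + (-6 + 4))/(12 - 24)) - 2068 = (-725 + (35 - 2)/(-12)) - 2068 = (-725 - 1/12*33) - 2068 = (-725 - 11/4) - 2068 = -2911/4 - 2068 = -11183/4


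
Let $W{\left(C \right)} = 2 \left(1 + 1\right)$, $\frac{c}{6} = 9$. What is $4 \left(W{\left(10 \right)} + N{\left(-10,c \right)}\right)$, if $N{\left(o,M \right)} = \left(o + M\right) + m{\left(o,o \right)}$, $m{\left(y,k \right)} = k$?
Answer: $152$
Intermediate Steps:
$c = 54$ ($c = 6 \cdot 9 = 54$)
$W{\left(C \right)} = 4$ ($W{\left(C \right)} = 2 \cdot 2 = 4$)
$N{\left(o,M \right)} = M + 2 o$ ($N{\left(o,M \right)} = \left(o + M\right) + o = \left(M + o\right) + o = M + 2 o$)
$4 \left(W{\left(10 \right)} + N{\left(-10,c \right)}\right) = 4 \left(4 + \left(54 + 2 \left(-10\right)\right)\right) = 4 \left(4 + \left(54 - 20\right)\right) = 4 \left(4 + 34\right) = 4 \cdot 38 = 152$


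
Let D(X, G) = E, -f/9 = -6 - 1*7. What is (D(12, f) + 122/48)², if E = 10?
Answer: 90601/576 ≈ 157.29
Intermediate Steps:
f = 117 (f = -9*(-6 - 1*7) = -9*(-6 - 7) = -9*(-13) = 117)
D(X, G) = 10
(D(12, f) + 122/48)² = (10 + 122/48)² = (10 + 122*(1/48))² = (10 + 61/24)² = (301/24)² = 90601/576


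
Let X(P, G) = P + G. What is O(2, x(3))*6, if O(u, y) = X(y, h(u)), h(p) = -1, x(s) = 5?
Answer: 24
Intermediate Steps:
X(P, G) = G + P
O(u, y) = -1 + y
O(2, x(3))*6 = (-1 + 5)*6 = 4*6 = 24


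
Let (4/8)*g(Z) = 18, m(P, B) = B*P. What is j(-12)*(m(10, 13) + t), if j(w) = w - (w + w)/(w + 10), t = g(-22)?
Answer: -3984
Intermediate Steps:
g(Z) = 36 (g(Z) = 2*18 = 36)
t = 36
j(w) = w - 2*w/(10 + w)
j(-12)*(m(10, 13) + t) = (-12*(8 - 12)/(10 - 12))*(13*10 + 36) = (-12*(-4)/(-2))*(130 + 36) = -12*(-½)*(-4)*166 = -24*166 = -3984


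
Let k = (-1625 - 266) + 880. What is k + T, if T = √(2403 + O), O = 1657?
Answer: -1011 + 2*√1015 ≈ -947.28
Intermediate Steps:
T = 2*√1015 (T = √(2403 + 1657) = √4060 = 2*√1015 ≈ 63.718)
k = -1011 (k = -1891 + 880 = -1011)
k + T = -1011 + 2*√1015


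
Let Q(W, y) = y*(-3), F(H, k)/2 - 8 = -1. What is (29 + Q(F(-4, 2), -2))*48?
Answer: 1680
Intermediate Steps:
F(H, k) = 14 (F(H, k) = 16 + 2*(-1) = 16 - 2 = 14)
Q(W, y) = -3*y
(29 + Q(F(-4, 2), -2))*48 = (29 - 3*(-2))*48 = (29 + 6)*48 = 35*48 = 1680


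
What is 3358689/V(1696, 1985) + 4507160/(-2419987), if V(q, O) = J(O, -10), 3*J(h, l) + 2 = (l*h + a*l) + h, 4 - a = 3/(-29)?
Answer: -236491766769007/418926369557 ≈ -564.52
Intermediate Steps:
a = 119/29 (a = 4 - 3/(-29) = 4 - 3*(-1)/29 = 4 - 1*(-3/29) = 4 + 3/29 = 119/29 ≈ 4.1034)
J(h, l) = -2/3 + h/3 + 119*l/87 + h*l/3 (J(h, l) = -2/3 + ((l*h + 119*l/29) + h)/3 = -2/3 + ((h*l + 119*l/29) + h)/3 = -2/3 + ((119*l/29 + h*l) + h)/3 = -2/3 + (h + 119*l/29 + h*l)/3 = -2/3 + (h/3 + 119*l/87 + h*l/3) = -2/3 + h/3 + 119*l/87 + h*l/3)
V(q, O) = -416/29 - 3*O (V(q, O) = -2/3 + O/3 + (119/87)*(-10) + (1/3)*O*(-10) = -2/3 + O/3 - 1190/87 - 10*O/3 = -416/29 - 3*O)
3358689/V(1696, 1985) + 4507160/(-2419987) = 3358689/(-416/29 - 3*1985) + 4507160/(-2419987) = 3358689/(-416/29 - 5955) + 4507160*(-1/2419987) = 3358689/(-173111/29) - 4507160/2419987 = 3358689*(-29/173111) - 4507160/2419987 = -97401981/173111 - 4507160/2419987 = -236491766769007/418926369557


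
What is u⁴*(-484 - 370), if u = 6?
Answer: -1106784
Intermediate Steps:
u⁴*(-484 - 370) = 6⁴*(-484 - 370) = 1296*(-854) = -1106784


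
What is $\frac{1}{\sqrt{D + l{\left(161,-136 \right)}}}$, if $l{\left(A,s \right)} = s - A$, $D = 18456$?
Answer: $\frac{\sqrt{18159}}{18159} \approx 0.0074209$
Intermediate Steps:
$\frac{1}{\sqrt{D + l{\left(161,-136 \right)}}} = \frac{1}{\sqrt{18456 - 297}} = \frac{1}{\sqrt{18159}} = \frac{\sqrt{18159}}{18159}$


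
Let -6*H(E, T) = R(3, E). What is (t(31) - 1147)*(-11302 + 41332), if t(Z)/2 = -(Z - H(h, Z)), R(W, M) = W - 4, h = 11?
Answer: -36296260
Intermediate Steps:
R(W, M) = -4 + W
H(E, T) = ⅙ (H(E, T) = -(-4 + 3)/6 = -⅙*(-1) = ⅙)
t(Z) = ⅓ - 2*Z (t(Z) = 2*(-(Z - 1*⅙)) = 2*(-(Z - ⅙)) = 2*(-(-⅙ + Z)) = 2*(⅙ - Z) = ⅓ - 2*Z)
(t(31) - 1147)*(-11302 + 41332) = ((⅓ - 2*31) - 1147)*(-11302 + 41332) = ((⅓ - 62) - 1147)*30030 = (-185/3 - 1147)*30030 = -3626/3*30030 = -36296260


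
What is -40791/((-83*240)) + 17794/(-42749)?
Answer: 2134129/1308080 ≈ 1.6315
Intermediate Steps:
-40791/((-83*240)) + 17794/(-42749) = -40791/(-19920) + 17794*(-1/42749) = -40791*(-1/19920) - 82/197 = 13597/6640 - 82/197 = 2134129/1308080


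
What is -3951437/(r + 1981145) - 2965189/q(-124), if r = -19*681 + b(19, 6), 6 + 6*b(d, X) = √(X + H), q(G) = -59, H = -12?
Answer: 9845298840688549207/195905163770987 + 564491*I*√6/3320426504593 ≈ 50255.0 + 4.1643e-7*I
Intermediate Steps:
b(d, X) = -1 + √(-12 + X)/6 (b(d, X) = -1 + √(X - 12)/6 = -1 + √(-12 + X)/6)
r = -12940 + I*√6/6 (r = -19*681 + (-1 + √(-12 + 6)/6) = -12939 + (-1 + √(-6)/6) = -12939 + (-1 + (I*√6)/6) = -12939 + (-1 + I*√6/6) = -12940 + I*√6/6 ≈ -12940.0 + 0.40825*I)
-3951437/(r + 1981145) - 2965189/q(-124) = -3951437/((-12940 + I*√6/6) + 1981145) - 2965189/(-59) = -3951437/(1968205 + I*√6/6) - 2965189*(-1/59) = -3951437/(1968205 + I*√6/6) + 2965189/59 = 2965189/59 - 3951437/(1968205 + I*√6/6)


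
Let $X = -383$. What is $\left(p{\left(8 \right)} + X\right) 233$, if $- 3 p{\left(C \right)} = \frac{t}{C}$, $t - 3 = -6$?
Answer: $- \frac{713679}{8} \approx -89210.0$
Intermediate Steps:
$t = -3$ ($t = 3 - 6 = -3$)
$p{\left(C \right)} = \frac{1}{C}$ ($p{\left(C \right)} = - \frac{\left(-3\right) \frac{1}{C}}{3} = \frac{1}{C}$)
$\left(p{\left(8 \right)} + X\right) 233 = \left(\frac{1}{8} - 383\right) 233 = \left(- \frac{3063}{8}\right) 233 = - \frac{713679}{8}$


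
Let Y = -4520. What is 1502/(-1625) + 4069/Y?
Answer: -2680233/1469000 ≈ -1.8245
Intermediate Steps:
1502/(-1625) + 4069/Y = 1502/(-1625) + 4069/(-4520) = 1502*(-1/1625) + 4069*(-1/4520) = -1502/1625 - 4069/4520 = -2680233/1469000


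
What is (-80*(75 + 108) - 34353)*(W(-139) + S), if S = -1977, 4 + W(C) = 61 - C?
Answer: 87256533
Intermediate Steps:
W(C) = 57 - C (W(C) = -4 + (61 - C) = 57 - C)
(-80*(75 + 108) - 34353)*(W(-139) + S) = (-80*(75 + 108) - 34353)*((57 - 1*(-139)) - 1977) = (-80*183 - 34353)*((57 + 139) - 1977) = (-14640 - 34353)*(196 - 1977) = -48993*(-1781) = 87256533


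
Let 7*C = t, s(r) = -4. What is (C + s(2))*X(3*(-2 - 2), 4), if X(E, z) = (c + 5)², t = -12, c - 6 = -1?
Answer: -4000/7 ≈ -571.43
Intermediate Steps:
c = 5 (c = 6 - 1 = 5)
X(E, z) = 100 (X(E, z) = (5 + 5)² = 10² = 100)
C = -12/7 (C = (⅐)*(-12) = -12/7 ≈ -1.7143)
(C + s(2))*X(3*(-2 - 2), 4) = (-12/7 - 4)*100 = -40/7*100 = -4000/7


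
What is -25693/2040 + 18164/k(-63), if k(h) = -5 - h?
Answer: 17782183/59160 ≈ 300.58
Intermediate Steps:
-25693/2040 + 18164/k(-63) = -25693/2040 + 18164/(-5 - 1*(-63)) = -25693*1/2040 + 18164/(-5 + 63) = -25693/2040 + 18164/58 = -25693/2040 + 18164*(1/58) = -25693/2040 + 9082/29 = 17782183/59160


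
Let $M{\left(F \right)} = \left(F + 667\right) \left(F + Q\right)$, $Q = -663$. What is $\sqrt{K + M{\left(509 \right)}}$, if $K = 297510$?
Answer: $3 \sqrt{12934} \approx 341.18$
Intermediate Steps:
$M{\left(F \right)} = \left(-663 + F\right) \left(667 + F\right)$ ($M{\left(F \right)} = \left(F + 667\right) \left(F - 663\right) = \left(667 + F\right) \left(-663 + F\right) = \left(-663 + F\right) \left(667 + F\right)$)
$\sqrt{K + M{\left(509 \right)}} = \sqrt{297510 + \left(-442221 + 509^{2} + 4 \cdot 509\right)} = \sqrt{297510 + \left(-442221 + 259081 + 2036\right)} = \sqrt{297510 - 181104} = \sqrt{116406} = 3 \sqrt{12934}$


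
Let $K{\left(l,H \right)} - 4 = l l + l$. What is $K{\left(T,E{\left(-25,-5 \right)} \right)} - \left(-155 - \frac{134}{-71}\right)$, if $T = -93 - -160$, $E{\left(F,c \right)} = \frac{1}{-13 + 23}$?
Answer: $\frac{334631}{71} \approx 4713.1$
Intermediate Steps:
$E{\left(F,c \right)} = \frac{1}{10}$
$T = 67$ ($T = -93 + 160 = 67$)
$K{\left(l,H \right)} = 4 + l + l^{2}$ ($K{\left(l,H \right)} = 4 + \left(l l + l\right) = 4 + \left(l^{2} + l\right) = 4 + \left(l + l^{2}\right) = 4 + l + l^{2}$)
$K{\left(T,E{\left(-25,-5 \right)} \right)} - \left(-155 - \frac{134}{-71}\right) = \left(4 + 67 + 67^{2}\right) - \left(-155 - \frac{134}{-71}\right) = \left(4 + 67 + 4489\right) - \left(-155 - - \frac{134}{71}\right) = 4560 - \left(-155 + \frac{134}{71}\right) = 4560 - - \frac{10871}{71} = 4560 + \frac{10871}{71} = \frac{334631}{71}$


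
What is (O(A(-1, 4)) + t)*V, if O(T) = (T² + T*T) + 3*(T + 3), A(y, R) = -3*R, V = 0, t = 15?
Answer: 0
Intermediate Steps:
O(T) = 9 + 2*T² + 3*T (O(T) = (T² + T²) + 3*(3 + T) = 2*T² + (9 + 3*T) = 9 + 2*T² + 3*T)
(O(A(-1, 4)) + t)*V = ((9 + 2*(-3*4)² + 3*(-3*4)) + 15)*0 = ((9 + 2*(-12)² + 3*(-12)) + 15)*0 = ((9 + 2*144 - 36) + 15)*0 = ((9 + 288 - 36) + 15)*0 = (261 + 15)*0 = 276*0 = 0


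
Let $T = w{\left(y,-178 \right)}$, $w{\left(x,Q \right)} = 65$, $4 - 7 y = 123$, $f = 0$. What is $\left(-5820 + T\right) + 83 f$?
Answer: $-5755$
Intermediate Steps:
$y = -17$ ($y = \frac{4}{7} - \frac{123}{7} = -17$)
$T = 65$
$\left(-5820 + T\right) + 83 f = \left(-5820 + 65\right) + 83 \cdot 0 = -5755 + 0 = -5755$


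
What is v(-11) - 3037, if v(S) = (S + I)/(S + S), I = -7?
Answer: -33398/11 ≈ -3036.2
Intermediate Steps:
v(S) = (-7 + S)/(2*S) (v(S) = (S - 7)/(S + S) = (-7 + S)/((2*S)) = (-7 + S)*(1/(2*S)) = (-7 + S)/(2*S))
v(-11) - 3037 = (½)*(-7 - 11)/(-11) - 3037 = (½)*(-1/11)*(-18) - 3037 = 9/11 - 3037 = -33398/11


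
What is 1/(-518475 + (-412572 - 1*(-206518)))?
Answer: -1/724529 ≈ -1.3802e-6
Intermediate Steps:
1/(-518475 + (-412572 - 1*(-206518))) = 1/(-518475 + (-412572 + 206518)) = 1/(-518475 - 206054) = 1/(-724529) = -1/724529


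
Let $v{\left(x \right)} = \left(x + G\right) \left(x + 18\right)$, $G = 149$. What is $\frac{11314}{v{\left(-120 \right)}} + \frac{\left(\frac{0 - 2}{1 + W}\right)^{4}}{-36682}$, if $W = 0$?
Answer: $- \frac{103766869}{27126339} \approx -3.8253$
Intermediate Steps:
$v{\left(x \right)} = \left(18 + x\right) \left(149 + x\right)$ ($v{\left(x \right)} = \left(x + 149\right) \left(x + 18\right) = \left(149 + x\right) \left(18 + x\right) = \left(18 + x\right) \left(149 + x\right)$)
$\frac{11314}{v{\left(-120 \right)}} + \frac{\left(\frac{0 - 2}{1 + W}\right)^{4}}{-36682} = \frac{11314}{2682 + \left(-120\right)^{2} + 167 \left(-120\right)} + \frac{\left(\frac{0 - 2}{1 + 0}\right)^{4}}{-36682} = \frac{11314}{2682 + 14400 - 20040} + \left(- \frac{2}{1}\right)^{4} \left(- \frac{1}{36682}\right) = \frac{11314}{-2958} + \left(\left(-2\right) 1\right)^{4} \left(- \frac{1}{36682}\right) = 11314 \left(- \frac{1}{2958}\right) + \left(-2\right)^{4} \left(- \frac{1}{36682}\right) = - \frac{5657}{1479} + 16 \left(- \frac{1}{36682}\right) = - \frac{5657}{1479} - \frac{8}{18341} = - \frac{103766869}{27126339}$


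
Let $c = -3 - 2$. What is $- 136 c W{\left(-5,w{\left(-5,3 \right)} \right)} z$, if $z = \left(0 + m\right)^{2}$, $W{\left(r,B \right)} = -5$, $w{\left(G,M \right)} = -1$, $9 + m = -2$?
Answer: $-411400$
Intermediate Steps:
$m = -11$ ($m = -9 - 2 = -11$)
$c = -5$ ($c = -3 - 2 = -5$)
$z = 121$ ($z = \left(0 - 11\right)^{2} = \left(-11\right)^{2} = 121$)
$- 136 c W{\left(-5,w{\left(-5,3 \right)} \right)} z = - 136 \left(-5\right) \left(-5\right) 121 = - 136 \cdot 25 \cdot 121 = \left(-136\right) 3025 = -411400$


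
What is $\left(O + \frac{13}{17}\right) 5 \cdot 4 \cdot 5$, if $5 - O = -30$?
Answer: $\frac{60800}{17} \approx 3576.5$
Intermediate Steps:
$O = 35$ ($O = 5 - -30 = 5 + 30 = 35$)
$\left(O + \frac{13}{17}\right) 5 \cdot 4 \cdot 5 = \left(35 + \frac{13}{17}\right) 5 \cdot 4 \cdot 5 = \left(35 + 13 \cdot \frac{1}{17}\right) 20 \cdot 5 = \left(35 + \frac{13}{17}\right) 100 = \frac{608}{17} \cdot 100 = \frac{60800}{17}$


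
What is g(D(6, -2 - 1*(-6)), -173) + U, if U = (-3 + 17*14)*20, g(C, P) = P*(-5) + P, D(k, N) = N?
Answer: 5392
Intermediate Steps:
g(C, P) = -4*P (g(C, P) = -5*P + P = -4*P)
U = 4700 (U = (-3 + 238)*20 = 235*20 = 4700)
g(D(6, -2 - 1*(-6)), -173) + U = -4*(-173) + 4700 = 692 + 4700 = 5392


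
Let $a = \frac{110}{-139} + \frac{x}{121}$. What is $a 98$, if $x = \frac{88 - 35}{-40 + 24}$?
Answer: $- \frac{10796023}{134552} \approx -80.237$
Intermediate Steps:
$x = - \frac{53}{16}$ ($x = \frac{53}{-16} = 53 \left(- \frac{1}{16}\right) = - \frac{53}{16} \approx -3.3125$)
$a = - \frac{220327}{269104}$ ($a = \frac{110}{-139} - \frac{53}{16 \cdot 121} = 110 \left(- \frac{1}{139}\right) - \frac{53}{1936} = - \frac{110}{139} - \frac{53}{1936} = - \frac{220327}{269104} \approx -0.81874$)
$a 98 = \left(- \frac{220327}{269104}\right) 98 = - \frac{10796023}{134552}$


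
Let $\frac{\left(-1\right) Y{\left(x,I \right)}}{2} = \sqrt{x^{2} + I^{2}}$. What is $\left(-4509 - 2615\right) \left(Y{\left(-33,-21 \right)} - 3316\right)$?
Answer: $23623184 + 42744 \sqrt{170} \approx 2.4181 \cdot 10^{7}$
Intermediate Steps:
$Y{\left(x,I \right)} = - 2 \sqrt{I^{2} + x^{2}}$ ($Y{\left(x,I \right)} = - 2 \sqrt{x^{2} + I^{2}} = - 2 \sqrt{I^{2} + x^{2}}$)
$\left(-4509 - 2615\right) \left(Y{\left(-33,-21 \right)} - 3316\right) = \left(-4509 - 2615\right) \left(- 2 \sqrt{\left(-21\right)^{2} + \left(-33\right)^{2}} - 3316\right) = - 7124 \left(- 2 \sqrt{441 + 1089} - 3316\right) = - 7124 \left(- 2 \sqrt{1530} - 3316\right) = - 7124 \left(- 2 \cdot 3 \sqrt{170} - 3316\right) = - 7124 \left(- 6 \sqrt{170} - 3316\right) = - 7124 \left(-3316 - 6 \sqrt{170}\right) = 23623184 + 42744 \sqrt{170}$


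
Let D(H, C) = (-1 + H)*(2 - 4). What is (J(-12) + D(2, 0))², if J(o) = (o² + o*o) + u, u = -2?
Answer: 80656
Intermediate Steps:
D(H, C) = 2 - 2*H (D(H, C) = (-1 + H)*(-2) = 2 - 2*H)
J(o) = -2 + 2*o² (J(o) = (o² + o*o) - 2 = (o² + o²) - 2 = 2*o² - 2 = -2 + 2*o²)
(J(-12) + D(2, 0))² = ((-2 + 2*(-12)²) + (2 - 2*2))² = ((-2 + 2*144) + (2 - 4))² = ((-2 + 288) - 2)² = (286 - 2)² = 284² = 80656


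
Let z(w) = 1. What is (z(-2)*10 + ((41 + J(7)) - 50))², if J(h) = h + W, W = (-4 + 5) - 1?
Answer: 64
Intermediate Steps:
W = 0 (W = 1 - 1 = 0)
J(h) = h (J(h) = h + 0 = h)
(z(-2)*10 + ((41 + J(7)) - 50))² = (1*10 + ((41 + 7) - 50))² = (10 + (48 - 50))² = (10 - 2)² = 8² = 64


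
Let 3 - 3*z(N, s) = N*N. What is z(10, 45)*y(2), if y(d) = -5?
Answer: 485/3 ≈ 161.67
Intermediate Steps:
z(N, s) = 1 - N**2/3 (z(N, s) = 1 - N*N/3 = 1 - N**2/3)
z(10, 45)*y(2) = (1 - 1/3*10**2)*(-5) = (1 - 1/3*100)*(-5) = (1 - 100/3)*(-5) = -97/3*(-5) = 485/3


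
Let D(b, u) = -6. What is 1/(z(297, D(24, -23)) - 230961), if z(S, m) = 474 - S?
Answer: -1/230784 ≈ -4.3331e-6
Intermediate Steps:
1/(z(297, D(24, -23)) - 230961) = 1/((474 - 1*297) - 230961) = 1/((474 - 297) - 230961) = 1/(177 - 230961) = 1/(-230784) = -1/230784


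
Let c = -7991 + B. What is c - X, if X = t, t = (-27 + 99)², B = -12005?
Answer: -25180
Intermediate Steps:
t = 5184 (t = 72² = 5184)
X = 5184
c = -19996 (c = -7991 - 12005 = -19996)
c - X = -19996 - 1*5184 = -19996 - 5184 = -25180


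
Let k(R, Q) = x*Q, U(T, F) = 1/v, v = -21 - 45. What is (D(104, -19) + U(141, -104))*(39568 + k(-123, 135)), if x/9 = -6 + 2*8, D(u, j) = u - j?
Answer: 209897503/33 ≈ 6.3605e+6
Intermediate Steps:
v = -66
x = 90 (x = 9*(-6 + 2*8) = 9*(-6 + 16) = 9*10 = 90)
U(T, F) = -1/66 (U(T, F) = 1/(-66) = -1/66)
k(R, Q) = 90*Q
(D(104, -19) + U(141, -104))*(39568 + k(-123, 135)) = ((104 - 1*(-19)) - 1/66)*(39568 + 90*135) = ((104 + 19) - 1/66)*(39568 + 12150) = (123 - 1/66)*51718 = (8117/66)*51718 = 209897503/33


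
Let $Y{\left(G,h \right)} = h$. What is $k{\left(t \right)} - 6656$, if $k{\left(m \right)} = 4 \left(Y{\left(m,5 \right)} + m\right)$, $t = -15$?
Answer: $-6696$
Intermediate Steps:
$k{\left(m \right)} = 20 + 4 m$ ($k{\left(m \right)} = 4 \left(5 + m\right) = 20 + 4 m$)
$k{\left(t \right)} - 6656 = \left(20 + 4 \left(-15\right)\right) - 6656 = \left(20 - 60\right) - 6656 = -40 - 6656 = -6696$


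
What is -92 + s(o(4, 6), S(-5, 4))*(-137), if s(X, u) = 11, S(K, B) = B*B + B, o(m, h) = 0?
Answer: -1599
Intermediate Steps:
S(K, B) = B + B**2 (S(K, B) = B**2 + B = B + B**2)
-92 + s(o(4, 6), S(-5, 4))*(-137) = -92 + 11*(-137) = -92 - 1507 = -1599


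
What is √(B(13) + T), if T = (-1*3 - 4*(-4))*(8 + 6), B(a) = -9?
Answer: √173 ≈ 13.153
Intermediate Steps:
T = 182 (T = (-3 + 16)*14 = 13*14 = 182)
√(B(13) + T) = √(-9 + 182) = √173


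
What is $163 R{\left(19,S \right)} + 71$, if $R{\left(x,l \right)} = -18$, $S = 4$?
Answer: $-2863$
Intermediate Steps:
$163 R{\left(19,S \right)} + 71 = 163 \left(-18\right) + 71 = -2934 + 71 = -2863$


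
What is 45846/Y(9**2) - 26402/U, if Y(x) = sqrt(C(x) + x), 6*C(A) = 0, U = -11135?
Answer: 56748092/11135 ≈ 5096.4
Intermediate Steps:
C(A) = 0 (C(A) = (1/6)*0 = 0)
Y(x) = sqrt(x) (Y(x) = sqrt(0 + x) = sqrt(x))
45846/Y(9**2) - 26402/U = 45846/(sqrt(9**2)) - 26402/(-11135) = 45846/(sqrt(81)) - 26402*(-1/11135) = 45846/9 + 26402/11135 = 45846*(1/9) + 26402/11135 = 5094 + 26402/11135 = 56748092/11135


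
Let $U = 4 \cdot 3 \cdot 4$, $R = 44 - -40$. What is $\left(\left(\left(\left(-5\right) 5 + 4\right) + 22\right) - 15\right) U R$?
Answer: $-56448$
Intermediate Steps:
$R = 84$ ($R = 44 + 40 = 84$)
$U = 48$ ($U = 12 \cdot 4 = 48$)
$\left(\left(\left(\left(-5\right) 5 + 4\right) + 22\right) - 15\right) U R = \left(\left(\left(\left(-5\right) 5 + 4\right) + 22\right) - 15\right) 48 \cdot 84 = \left(\left(\left(-25 + 4\right) + 22\right) - 15\right) 48 \cdot 84 = \left(\left(-21 + 22\right) - 15\right) 48 \cdot 84 = \left(1 - 15\right) 48 \cdot 84 = \left(-14\right) 48 \cdot 84 = \left(-672\right) 84 = -56448$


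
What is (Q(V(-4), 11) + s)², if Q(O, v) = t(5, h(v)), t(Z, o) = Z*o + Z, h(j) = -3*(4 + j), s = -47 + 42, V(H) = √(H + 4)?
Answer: 50625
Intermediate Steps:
V(H) = √(4 + H)
s = -5
h(j) = -12 - 3*j
t(Z, o) = Z + Z*o
Q(O, v) = -55 - 15*v (Q(O, v) = 5*(1 + (-12 - 3*v)) = 5*(-11 - 3*v) = -55 - 15*v)
(Q(V(-4), 11) + s)² = ((-55 - 15*11) - 5)² = ((-55 - 165) - 5)² = (-220 - 5)² = (-225)² = 50625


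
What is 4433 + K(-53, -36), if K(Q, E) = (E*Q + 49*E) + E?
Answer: 4541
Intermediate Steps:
K(Q, E) = 50*E + E*Q (K(Q, E) = (49*E + E*Q) + E = 50*E + E*Q)
4433 + K(-53, -36) = 4433 - 36*(50 - 53) = 4433 - 36*(-3) = 4433 + 108 = 4541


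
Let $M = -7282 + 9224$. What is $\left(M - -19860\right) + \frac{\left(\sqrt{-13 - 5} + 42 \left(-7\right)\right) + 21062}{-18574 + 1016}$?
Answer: $\frac{191389374}{8779} - \frac{3 i \sqrt{2}}{17558} \approx 21801.0 - 0.00024164 i$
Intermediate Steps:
$M = 1942$
$\left(M - -19860\right) + \frac{\left(\sqrt{-13 - 5} + 42 \left(-7\right)\right) + 21062}{-18574 + 1016} = \left(1942 - -19860\right) + \frac{\left(\sqrt{-13 - 5} + 42 \left(-7\right)\right) + 21062}{-18574 + 1016} = \left(1942 + 19860\right) + \frac{\left(\sqrt{-18} - 294\right) + 21062}{-17558} = 21802 + \left(\left(3 i \sqrt{2} - 294\right) + 21062\right) \left(- \frac{1}{17558}\right) = 21802 + \left(\left(-294 + 3 i \sqrt{2}\right) + 21062\right) \left(- \frac{1}{17558}\right) = 21802 + \left(20768 + 3 i \sqrt{2}\right) \left(- \frac{1}{17558}\right) = 21802 - \left(\frac{10384}{8779} + \frac{3 i \sqrt{2}}{17558}\right) = \frac{191389374}{8779} - \frac{3 i \sqrt{2}}{17558}$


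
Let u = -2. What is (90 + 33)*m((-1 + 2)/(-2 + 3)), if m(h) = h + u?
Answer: -123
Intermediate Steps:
m(h) = -2 + h (m(h) = h - 2 = -2 + h)
(90 + 33)*m((-1 + 2)/(-2 + 3)) = (90 + 33)*(-2 + (-1 + 2)/(-2 + 3)) = 123*(-2 + 1/1) = 123*(-2 + 1*1) = 123*(-2 + 1) = 123*(-1) = -123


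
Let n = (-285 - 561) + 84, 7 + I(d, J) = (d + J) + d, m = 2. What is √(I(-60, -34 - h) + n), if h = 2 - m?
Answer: I*√923 ≈ 30.381*I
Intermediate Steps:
h = 0 (h = 2 - 1*2 = 2 - 2 = 0)
I(d, J) = -7 + J + 2*d (I(d, J) = -7 + ((d + J) + d) = -7 + ((J + d) + d) = -7 + (J + 2*d) = -7 + J + 2*d)
n = -762 (n = -846 + 84 = -762)
√(I(-60, -34 - h) + n) = √((-7 + (-34 - 1*0) + 2*(-60)) - 762) = √((-7 + (-34 + 0) - 120) - 762) = √((-7 - 34 - 120) - 762) = √(-161 - 762) = √(-923) = I*√923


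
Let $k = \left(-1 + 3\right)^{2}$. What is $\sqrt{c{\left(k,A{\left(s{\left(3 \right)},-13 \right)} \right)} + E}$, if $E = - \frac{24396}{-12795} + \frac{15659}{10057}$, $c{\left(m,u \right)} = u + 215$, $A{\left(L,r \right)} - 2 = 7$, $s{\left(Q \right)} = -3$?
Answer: $\frac{\sqrt{418491926801938295}}{42893105} \approx 15.082$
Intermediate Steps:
$A{\left(L,r \right)} = 9$ ($A{\left(L,r \right)} = 2 + 7 = 9$)
$k = 4$ ($k = 2^{2} = 4$)
$c{\left(m,u \right)} = 215 + u$
$E = \frac{148569159}{42893105}$ ($E = \left(-24396\right) \left(- \frac{1}{12795}\right) + 15659 \cdot \frac{1}{10057} = \frac{8132}{4265} + \frac{15659}{10057} = \frac{148569159}{42893105} \approx 3.4637$)
$\sqrt{c{\left(k,A{\left(s{\left(3 \right)},-13 \right)} \right)} + E} = \sqrt{\left(215 + 9\right) + \frac{148569159}{42893105}} = \sqrt{224 + \frac{148569159}{42893105}} = \sqrt{\frac{9756624679}{42893105}} = \frac{\sqrt{418491926801938295}}{42893105}$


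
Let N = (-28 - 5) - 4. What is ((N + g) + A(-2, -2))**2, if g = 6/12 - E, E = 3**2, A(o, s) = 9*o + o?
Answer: 17161/4 ≈ 4290.3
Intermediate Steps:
A(o, s) = 10*o
N = -37 (N = -33 - 4 = -37)
E = 9
g = -17/2 (g = 6/12 - 1*9 = 6*(1/12) - 9 = 1/2 - 9 = -17/2 ≈ -8.5000)
((N + g) + A(-2, -2))**2 = ((-37 - 17/2) + 10*(-2))**2 = (-91/2 - 20)**2 = (-131/2)**2 = 17161/4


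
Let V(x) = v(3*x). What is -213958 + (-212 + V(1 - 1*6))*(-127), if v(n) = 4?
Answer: -187542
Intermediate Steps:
V(x) = 4
-213958 + (-212 + V(1 - 1*6))*(-127) = -213958 + (-212 + 4)*(-127) = -213958 - 208*(-127) = -213958 + 26416 = -187542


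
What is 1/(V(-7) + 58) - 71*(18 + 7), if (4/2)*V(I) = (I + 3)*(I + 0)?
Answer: -127799/72 ≈ -1775.0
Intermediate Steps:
V(I) = I*(3 + I)/2 (V(I) = ((I + 3)*(I + 0))/2 = ((3 + I)*I)/2 = (I*(3 + I))/2 = I*(3 + I)/2)
1/(V(-7) + 58) - 71*(18 + 7) = 1/((1/2)*(-7)*(3 - 7) + 58) - 71*(18 + 7) = 1/((1/2)*(-7)*(-4) + 58) - 71*25 = 1/(14 + 58) - 1775 = 1/72 - 1775 = -127799/72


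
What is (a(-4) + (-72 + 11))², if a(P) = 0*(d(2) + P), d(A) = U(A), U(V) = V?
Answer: 3721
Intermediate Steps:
d(A) = A
a(P) = 0 (a(P) = 0*(2 + P) = 0)
(a(-4) + (-72 + 11))² = (0 + (-72 + 11))² = (0 - 61)² = (-61)² = 3721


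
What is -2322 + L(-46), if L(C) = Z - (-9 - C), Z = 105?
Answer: -2254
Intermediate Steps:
L(C) = 114 + C (L(C) = 105 - (-9 - C) = 105 + (9 + C) = 114 + C)
-2322 + L(-46) = -2322 + (114 - 46) = -2322 + 68 = -2254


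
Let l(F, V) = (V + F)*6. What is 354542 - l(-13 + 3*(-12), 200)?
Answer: 353636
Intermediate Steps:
l(F, V) = 6*F + 6*V (l(F, V) = (F + V)*6 = 6*F + 6*V)
354542 - l(-13 + 3*(-12), 200) = 354542 - (6*(-13 + 3*(-12)) + 6*200) = 354542 - (6*(-13 - 36) + 1200) = 354542 - (6*(-49) + 1200) = 354542 - (-294 + 1200) = 354542 - 1*906 = 354542 - 906 = 353636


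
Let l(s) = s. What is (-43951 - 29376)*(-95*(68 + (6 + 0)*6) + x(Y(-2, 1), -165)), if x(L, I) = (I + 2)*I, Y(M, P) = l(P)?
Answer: -1247658905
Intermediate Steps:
Y(M, P) = P
x(L, I) = I*(2 + I) (x(L, I) = (2 + I)*I = I*(2 + I))
(-43951 - 29376)*(-95*(68 + (6 + 0)*6) + x(Y(-2, 1), -165)) = (-43951 - 29376)*(-95*(68 + (6 + 0)*6) - 165*(2 - 165)) = -73327*(-95*(68 + 6*6) - 165*(-163)) = -73327*(-95*(68 + 36) + 26895) = -73327*(-95*104 + 26895) = -73327*(-9880 + 26895) = -73327*17015 = -1247658905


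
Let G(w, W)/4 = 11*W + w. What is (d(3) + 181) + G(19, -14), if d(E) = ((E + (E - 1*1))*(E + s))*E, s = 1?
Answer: -299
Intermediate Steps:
d(E) = E*(1 + E)*(-1 + 2*E) (d(E) = ((E + (E - 1*1))*(E + 1))*E = ((E + (E - 1))*(1 + E))*E = ((E + (-1 + E))*(1 + E))*E = ((-1 + 2*E)*(1 + E))*E = ((1 + E)*(-1 + 2*E))*E = E*(1 + E)*(-1 + 2*E))
G(w, W) = 4*w + 44*W (G(w, W) = 4*(11*W + w) = 4*(w + 11*W) = 4*w + 44*W)
(d(3) + 181) + G(19, -14) = (3*(-1 + 3 + 2*3²) + 181) + (4*19 + 44*(-14)) = (3*(-1 + 3 + 2*9) + 181) + (76 - 616) = (3*(-1 + 3 + 18) + 181) - 540 = (3*20 + 181) - 540 = (60 + 181) - 540 = 241 - 540 = -299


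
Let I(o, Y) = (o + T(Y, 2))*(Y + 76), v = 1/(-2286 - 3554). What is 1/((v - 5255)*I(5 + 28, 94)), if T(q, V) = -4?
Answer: -584/15129776093 ≈ -3.8599e-8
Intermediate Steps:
v = -1/5840 (v = 1/(-5840) = -1/5840 ≈ -0.00017123)
I(o, Y) = (-4 + o)*(76 + Y) (I(o, Y) = (o - 4)*(Y + 76) = (-4 + o)*(76 + Y))
1/((v - 5255)*I(5 + 28, 94)) = 1/((-1/5840 - 5255)*(-304 - 4*94 + 76*(5 + 28) + 94*(5 + 28))) = 1/((-30689201/5840)*(-304 - 376 + 76*33 + 94*33)) = -5840/(30689201*(-304 - 376 + 2508 + 3102)) = -5840/30689201/4930 = -5840/30689201*1/4930 = -584/15129776093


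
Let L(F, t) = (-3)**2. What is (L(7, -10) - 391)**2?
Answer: 145924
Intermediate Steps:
L(F, t) = 9
(L(7, -10) - 391)**2 = (9 - 391)**2 = (-382)**2 = 145924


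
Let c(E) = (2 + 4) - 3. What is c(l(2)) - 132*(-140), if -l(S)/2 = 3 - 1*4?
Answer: 18483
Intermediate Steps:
l(S) = 2 (l(S) = -2*(3 - 1*4) = -2*(3 - 4) = -2*(-1) = 2)
c(E) = 3 (c(E) = 6 - 3 = 3)
c(l(2)) - 132*(-140) = 3 - 132*(-140) = 3 + 18480 = 18483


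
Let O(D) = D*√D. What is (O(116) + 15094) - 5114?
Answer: 9980 + 232*√29 ≈ 11229.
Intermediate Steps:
O(D) = D^(3/2)
(O(116) + 15094) - 5114 = (116^(3/2) + 15094) - 5114 = (232*√29 + 15094) - 5114 = (15094 + 232*√29) - 5114 = 9980 + 232*√29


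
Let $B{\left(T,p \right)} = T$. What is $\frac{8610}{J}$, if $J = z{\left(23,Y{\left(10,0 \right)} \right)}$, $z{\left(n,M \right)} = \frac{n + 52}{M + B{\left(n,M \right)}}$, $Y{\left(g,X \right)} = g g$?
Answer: $\frac{70602}{5} \approx 14120.0$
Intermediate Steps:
$Y{\left(g,X \right)} = g^{2}$
$z{\left(n,M \right)} = \frac{52 + n}{M + n}$ ($z{\left(n,M \right)} = \frac{n + 52}{M + n} = \frac{52 + n}{M + n}$)
$J = \frac{25}{41}$ ($J = \frac{52 + 23}{10^{2} + 23} = \frac{1}{100 + 23} \cdot 75 = \frac{1}{123} \cdot 75 = \frac{25}{41} \approx 0.60976$)
$\frac{8610}{J} = \frac{8610}{\frac{25}{41}} = 8610 \cdot \frac{41}{25} = \frac{70602}{5}$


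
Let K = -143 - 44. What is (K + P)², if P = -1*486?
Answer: 452929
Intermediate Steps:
K = -187
P = -486
(K + P)² = (-187 - 486)² = (-673)² = 452929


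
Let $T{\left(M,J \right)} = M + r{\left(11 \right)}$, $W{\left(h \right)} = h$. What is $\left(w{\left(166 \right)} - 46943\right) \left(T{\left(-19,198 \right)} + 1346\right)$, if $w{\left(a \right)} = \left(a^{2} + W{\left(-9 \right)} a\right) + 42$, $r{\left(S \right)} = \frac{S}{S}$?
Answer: $-27674192$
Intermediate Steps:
$r{\left(S \right)} = 1$
$T{\left(M,J \right)} = 1 + M$ ($T{\left(M,J \right)} = M + 1 = 1 + M$)
$w{\left(a \right)} = 42 + a^{2} - 9 a$ ($w{\left(a \right)} = \left(a^{2} - 9 a\right) + 42 = 42 + a^{2} - 9 a$)
$\left(w{\left(166 \right)} - 46943\right) \left(T{\left(-19,198 \right)} + 1346\right) = \left(\left(42 + 166^{2} - 1494\right) - 46943\right) \left(\left(1 - 19\right) + 1346\right) = \left(\left(42 + 27556 - 1494\right) - 46943\right) \left(-18 + 1346\right) = \left(26104 - 46943\right) 1328 = \left(-20839\right) 1328 = -27674192$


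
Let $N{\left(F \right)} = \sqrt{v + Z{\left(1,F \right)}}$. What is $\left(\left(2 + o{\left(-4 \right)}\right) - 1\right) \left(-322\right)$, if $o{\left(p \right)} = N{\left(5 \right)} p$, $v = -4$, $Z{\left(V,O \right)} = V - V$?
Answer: $-322 + 2576 i \approx -322.0 + 2576.0 i$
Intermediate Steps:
$Z{\left(V,O \right)} = 0$
$N{\left(F \right)} = 2 i$ ($N{\left(F \right)} = \sqrt{-4 + 0} = \sqrt{-4} = 2 i$)
$o{\left(p \right)} = 2 i p$
$\left(\left(2 + o{\left(-4 \right)}\right) - 1\right) \left(-322\right) = \left(\left(2 + 2 i \left(-4\right)\right) - 1\right) \left(-322\right) = \left(\left(2 - 8 i\right) - 1\right) \left(-322\right) = \left(1 - 8 i\right) \left(-322\right) = -322 + 2576 i$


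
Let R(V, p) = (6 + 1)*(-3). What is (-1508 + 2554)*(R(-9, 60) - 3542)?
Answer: -3726898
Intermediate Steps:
R(V, p) = -21 (R(V, p) = 7*(-3) = -21)
(-1508 + 2554)*(R(-9, 60) - 3542) = (-1508 + 2554)*(-21 - 3542) = 1046*(-3563) = -3726898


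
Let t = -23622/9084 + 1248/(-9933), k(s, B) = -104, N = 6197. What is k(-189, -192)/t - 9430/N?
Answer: 3101861120422/84683436507 ≈ 36.629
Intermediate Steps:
t = -13665231/5012854 (t = -23622*1/9084 + 1248*(-1/9933) = -3937/1514 - 416/3311 = -13665231/5012854 ≈ -2.7260)
k(-189, -192)/t - 9430/N = -104/(-13665231/5012854) - 9430/6197 = -104*(-5012854/13665231) - 9430*1/6197 = 521336816/13665231 - 9430/6197 = 3101861120422/84683436507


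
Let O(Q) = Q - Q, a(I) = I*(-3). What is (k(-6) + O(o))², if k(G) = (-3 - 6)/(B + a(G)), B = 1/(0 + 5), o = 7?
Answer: 2025/8281 ≈ 0.24454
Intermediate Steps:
a(I) = -3*I
B = ⅕ (B = 1/5 = ⅕ ≈ 0.20000)
O(Q) = 0
k(G) = -9/(⅕ - 3*G) (k(G) = (-3 - 6)/(⅕ - 3*G) = -9/(⅕ - 3*G))
(k(-6) + O(o))² = (45/(-1 + 15*(-6)) + 0)² = (45/(-1 - 90) + 0)² = (45/(-91) + 0)² = (45*(-1/91) + 0)² = (-45/91 + 0)² = (-45/91)² = 2025/8281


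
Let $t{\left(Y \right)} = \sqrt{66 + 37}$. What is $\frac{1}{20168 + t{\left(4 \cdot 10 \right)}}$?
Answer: $\frac{20168}{406748121} - \frac{\sqrt{103}}{406748121} \approx 4.9559 \cdot 10^{-5}$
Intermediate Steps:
$t{\left(Y \right)} = \sqrt{103}$
$\frac{1}{20168 + t{\left(4 \cdot 10 \right)}} = \frac{1}{20168 + \sqrt{103}}$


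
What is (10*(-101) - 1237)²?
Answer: 5049009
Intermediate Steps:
(10*(-101) - 1237)² = (-1010 - 1237)² = (-2247)² = 5049009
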